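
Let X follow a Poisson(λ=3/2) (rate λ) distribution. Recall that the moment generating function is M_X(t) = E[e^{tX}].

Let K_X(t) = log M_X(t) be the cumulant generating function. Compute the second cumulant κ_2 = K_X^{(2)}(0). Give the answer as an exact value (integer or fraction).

κ_2 = D^2[K](0) = 3/2

M_X(t) = e^(3*e^(t)/2 - 3/2)
K_X(t) = log M_X(t) = 3*e^(t)/2 - 3/2
D^2[K](t) = 3*e^(t)/2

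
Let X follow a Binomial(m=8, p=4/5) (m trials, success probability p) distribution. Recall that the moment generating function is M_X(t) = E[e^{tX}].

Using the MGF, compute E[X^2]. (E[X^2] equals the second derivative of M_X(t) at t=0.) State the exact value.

E[X^2] = D^2[M](0) = 1056/25

M_X(t) = (4*e^(t)/5 + 1/5)^8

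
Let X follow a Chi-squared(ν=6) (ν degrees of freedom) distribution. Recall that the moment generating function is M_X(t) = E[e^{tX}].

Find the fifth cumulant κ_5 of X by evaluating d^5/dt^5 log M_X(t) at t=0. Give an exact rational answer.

κ_5 = D^5[K](0) = 2304

M_X(t) = (1 - 2*t)^(-3)
K_X(t) = log M_X(t) = -3*log(1 - 2*t)
D^5[K](t) = -2304/(32*t^5 - 80*t^4 + 80*t^3 - 40*t^2 + 10*t - 1)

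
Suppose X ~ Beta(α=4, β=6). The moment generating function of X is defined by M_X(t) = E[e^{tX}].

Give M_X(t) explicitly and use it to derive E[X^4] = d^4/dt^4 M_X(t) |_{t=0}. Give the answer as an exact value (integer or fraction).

M_X(t) = ₁F₁(4; 10; t)
M^(4)(t) = 7*₁F₁(8; 14; t)/143

E[X^4] = M^(4)(0) = 7/143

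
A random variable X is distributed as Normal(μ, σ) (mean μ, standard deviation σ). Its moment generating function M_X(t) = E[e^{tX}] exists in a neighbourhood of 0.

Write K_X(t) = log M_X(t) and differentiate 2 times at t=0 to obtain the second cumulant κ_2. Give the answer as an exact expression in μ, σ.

M_X(t) = e^(μ*t + σ^2*t^2/2)
K_X(t) = log M_X(t) = μ*t + σ^2*t^2/2
D^2[K](t) = σ^2

κ_2 = D^2[K](0) = σ^2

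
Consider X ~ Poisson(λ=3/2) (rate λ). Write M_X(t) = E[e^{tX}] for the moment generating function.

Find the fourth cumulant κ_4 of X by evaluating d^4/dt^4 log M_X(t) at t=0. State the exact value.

M_X(t) = e^(3*e^(t)/2 - 3/2)
K_X(t) = log M_X(t) = 3*e^(t)/2 - 3/2
K^(4)(t) = 3*e^(t)/2

κ_4 = K^(4)(0) = 3/2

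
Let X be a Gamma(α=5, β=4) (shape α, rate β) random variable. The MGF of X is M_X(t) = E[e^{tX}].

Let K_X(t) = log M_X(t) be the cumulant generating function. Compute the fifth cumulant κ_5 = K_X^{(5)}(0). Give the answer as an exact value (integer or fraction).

M_X(t) = 1024/(4 - t)^5
K_X(t) = log M_X(t) = -5*log(4 - t) + 10*log(2)
K′(t) = -5/(t - 4)
K′′(t) = 5/(t^2 - 8*t + 16)
K′′′(t) = -10/(t^3 - 12*t^2 + 48*t - 64)
K′′′′(t) = 30/(t^4 - 16*t^3 + 96*t^2 - 256*t + 256)
K′′′′′(t) = -120/(t^5 - 20*t^4 + 160*t^3 - 640*t^2 + 1280*t - 1024)

κ_5 = K′′′′′(0) = 15/128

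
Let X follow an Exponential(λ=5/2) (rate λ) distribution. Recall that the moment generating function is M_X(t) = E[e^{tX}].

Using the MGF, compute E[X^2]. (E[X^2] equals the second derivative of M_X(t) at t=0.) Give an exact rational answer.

E[X^2] = D^2[M](0) = 8/25

M_X(t) = 5/(2*(5/2 - t))
D^2[M](t) = -40/(8*t^3 - 60*t^2 + 150*t - 125)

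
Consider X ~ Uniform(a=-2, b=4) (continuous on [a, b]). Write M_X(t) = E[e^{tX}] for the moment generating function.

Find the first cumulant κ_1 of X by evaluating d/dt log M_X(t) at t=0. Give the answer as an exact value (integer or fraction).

M_X(t) = (e^(4*t) - e^(-2*t))/(6*t)
K_X(t) = log M_X(t) = -log(t) + log(e^(4*t) - e^(-2*t)) - log(6)
K^(1)(t) = (4*t*e^(6*t) + 2*t - e^(6*t) + 1)/(t*e^(6*t) - t)

κ_1 = K^(1)(0) = 1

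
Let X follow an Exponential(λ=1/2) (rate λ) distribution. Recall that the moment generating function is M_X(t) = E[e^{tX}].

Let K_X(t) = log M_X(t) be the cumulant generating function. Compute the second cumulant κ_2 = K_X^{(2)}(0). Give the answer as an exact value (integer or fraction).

κ_2 = K^(2)(0) = 4

M_X(t) = 1/(2*(1/2 - t))
K_X(t) = log M_X(t) = -log(1/2 - t) - log(2)
K^(2)(t) = 4/(4*t^2 - 4*t + 1)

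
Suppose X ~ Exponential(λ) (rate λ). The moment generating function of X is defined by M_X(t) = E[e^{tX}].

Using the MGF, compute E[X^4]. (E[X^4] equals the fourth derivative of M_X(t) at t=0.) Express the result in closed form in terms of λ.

E[X^4] = M′′′′(0) = 24/λ^4

M_X(t) = λ/(λ - t)
M′(t) = λ/(λ^2 - 2*λ*t + t^2)
M′′(t) = -2*λ/(-λ^3 + 3*λ^2*t - 3*λ*t^2 + t^3)
M′′′(t) = 6*λ/(λ^4 - 4*λ^3*t + 6*λ^2*t^2 - 4*λ*t^3 + t^4)
M′′′′(t) = -24*λ/(-λ^5 + 5*λ^4*t - 10*λ^3*t^2 + 10*λ^2*t^3 - 5*λ*t^4 + t^5)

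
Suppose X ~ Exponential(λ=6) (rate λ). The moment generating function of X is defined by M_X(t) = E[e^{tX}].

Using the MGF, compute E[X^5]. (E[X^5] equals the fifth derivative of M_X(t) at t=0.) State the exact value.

E[X^5] = M^(5)(0) = 5/324

M_X(t) = 6/(6 - t)
M^(5)(t) = 720/(t^6 - 36*t^5 + 540*t^4 - 4320*t^3 + 19440*t^2 - 46656*t + 46656)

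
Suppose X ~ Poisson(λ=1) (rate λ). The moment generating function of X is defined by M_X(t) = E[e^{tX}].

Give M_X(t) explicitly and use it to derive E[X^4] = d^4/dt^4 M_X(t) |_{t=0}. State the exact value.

M_X(t) = e^(e^(t) - 1)
dM/dt = e^(-1)*e^(t)*e^(e^(t))
d^2M/dt^2 = (e^(2*t)*e^(e^(t)) + e^(t)*e^(e^(t)))*e^(-1)
d^3M/dt^3 = (e^(3*t)*e^(e^(t)) + 3*e^(2*t)*e^(e^(t)) + e^(t)*e^(e^(t)))*e^(-1)
d^4M/dt^4 = (e^(4*t)*e^(e^(t)) + 6*e^(3*t)*e^(e^(t)) + 7*e^(2*t)*e^(e^(t)) + e^(t)*e^(e^(t)))*e^(-1)

E[X^4] = d^4M/dt^4 |_{t=0} = 15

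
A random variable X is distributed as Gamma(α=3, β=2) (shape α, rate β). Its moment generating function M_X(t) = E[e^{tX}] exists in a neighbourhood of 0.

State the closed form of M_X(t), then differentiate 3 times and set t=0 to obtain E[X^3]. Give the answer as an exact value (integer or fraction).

E[X^3] = M′′′(0) = 15/2

M_X(t) = 8/(2 - t)^3
M′(t) = 24/(t^4 - 8*t^3 + 24*t^2 - 32*t + 16)
M′′(t) = -96/(t^5 - 10*t^4 + 40*t^3 - 80*t^2 + 80*t - 32)
M′′′(t) = 480/(t^6 - 12*t^5 + 60*t^4 - 160*t^3 + 240*t^2 - 192*t + 64)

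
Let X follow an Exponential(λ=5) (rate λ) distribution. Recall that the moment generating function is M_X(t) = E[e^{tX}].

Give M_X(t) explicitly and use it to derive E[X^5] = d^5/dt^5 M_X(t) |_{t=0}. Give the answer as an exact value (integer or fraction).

E[X^5] = D^5[M](0) = 24/625

M_X(t) = 5/(5 - t)
D^5[M](t) = 600/(t^6 - 30*t^5 + 375*t^4 - 2500*t^3 + 9375*t^2 - 18750*t + 15625)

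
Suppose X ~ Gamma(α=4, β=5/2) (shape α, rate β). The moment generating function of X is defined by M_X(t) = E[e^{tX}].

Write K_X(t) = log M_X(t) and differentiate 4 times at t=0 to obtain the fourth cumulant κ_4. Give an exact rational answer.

κ_4 = K′′′′(0) = 384/625

M_X(t) = 625/(16*(5/2 - t)^4)
K_X(t) = log M_X(t) = -4*log(5/2 - t) - 4*log(2) + 4*log(5)
K′(t) = -8/(2*t - 5)
K′′(t) = 16/(4*t^2 - 20*t + 25)
K′′′(t) = -64/(8*t^3 - 60*t^2 + 150*t - 125)
K′′′′(t) = 384/(16*t^4 - 160*t^3 + 600*t^2 - 1000*t + 625)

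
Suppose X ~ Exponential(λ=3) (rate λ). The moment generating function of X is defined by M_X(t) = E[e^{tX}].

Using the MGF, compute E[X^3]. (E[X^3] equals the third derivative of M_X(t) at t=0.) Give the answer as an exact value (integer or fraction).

M_X(t) = 3/(3 - t)
M^(3)(t) = 18/(t^4 - 12*t^3 + 54*t^2 - 108*t + 81)

E[X^3] = M^(3)(0) = 2/9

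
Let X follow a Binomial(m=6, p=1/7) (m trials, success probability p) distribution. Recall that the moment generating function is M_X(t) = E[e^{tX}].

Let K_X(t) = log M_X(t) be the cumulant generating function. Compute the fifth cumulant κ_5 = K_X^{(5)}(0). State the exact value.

M_X(t) = (e^(t)/7 + 6/7)^6
K_X(t) = log M_X(t) = 6*log(e^(t)/7 + 6/7)
K′(t) = 6*e^(t)/(e^(t) + 6)
K′′(t) = 36*e^(t)/(e^(2*t) + 12*e^(t) + 36)
K′′′(t) = (-36*e^(2*t) + 216*e^(t))/(e^(3*t) + 18*e^(2*t) + 108*e^(t) + 216)
K′′′′(t) = (36*e^(3*t) - 864*e^(2*t) + 1296*e^(t))/(e^(4*t) + 24*e^(3*t) + 216*e^(2*t) + 864*e^(t) + 1296)
K′′′′′(t) = (-36*e^(4*t) + 2376*e^(3*t) - 14256*e^(2*t) + 7776*e^(t))/(e^(5*t) + 30*e^(4*t) + 360*e^(3*t) + 2160*e^(2*t) + 6480*e^(t) + 7776)

κ_5 = K′′′′′(0) = -4140/16807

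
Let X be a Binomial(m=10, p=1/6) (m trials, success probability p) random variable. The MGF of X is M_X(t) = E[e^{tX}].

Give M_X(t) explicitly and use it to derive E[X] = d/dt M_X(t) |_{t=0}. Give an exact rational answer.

M_X(t) = (e^(t)/6 + 5/6)^10

E[X] = M^(1)(0) = 5/3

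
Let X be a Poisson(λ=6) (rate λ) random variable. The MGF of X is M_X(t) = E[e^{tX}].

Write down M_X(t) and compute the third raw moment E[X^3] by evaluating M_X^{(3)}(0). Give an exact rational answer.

E[X^3] = M′′′(0) = 330

M_X(t) = e^(6*e^(t) - 6)
M′(t) = 6*e^(-6)*e^(t)*e^(6*e^(t))
M′′(t) = (36*e^(2*t)*e^(6*e^(t)) + 6*e^(t)*e^(6*e^(t)))*e^(-6)
M′′′(t) = (216*e^(3*t)*e^(6*e^(t)) + 108*e^(2*t)*e^(6*e^(t)) + 6*e^(t)*e^(6*e^(t)))*e^(-6)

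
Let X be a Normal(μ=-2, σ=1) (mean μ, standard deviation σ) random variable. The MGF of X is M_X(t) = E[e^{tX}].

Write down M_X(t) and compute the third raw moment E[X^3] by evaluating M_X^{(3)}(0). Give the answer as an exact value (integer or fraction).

E[X^3] = d^3M/dt^3 |_{t=0} = -14

M_X(t) = e^(t^2/2 - 2*t)
dM/dt = t*e^(-2*t)*e^(t^2/2) - 2*e^(-2*t)*e^(t^2/2)
d^2M/dt^2 = (t^2*e^(t^2/2) - 4*t*e^(t^2/2) + 5*e^(t^2/2))*e^(-2*t)
d^3M/dt^3 = (t^3*e^(t^2/2) - 6*t^2*e^(t^2/2) + 15*t*e^(t^2/2) - 14*e^(t^2/2))*e^(-2*t)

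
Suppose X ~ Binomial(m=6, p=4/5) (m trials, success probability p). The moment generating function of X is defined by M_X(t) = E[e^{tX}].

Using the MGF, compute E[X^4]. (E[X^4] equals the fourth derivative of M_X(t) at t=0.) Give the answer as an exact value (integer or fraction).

E[X^4] = M′′′′(0) = 81912/125

M_X(t) = (4*e^(t)/5 + 1/5)^6
M′(t) = 24576*e^(6*t)/15625 + 6144*e^(5*t)/3125 + 3072*e^(4*t)/3125 + 768*e^(3*t)/3125 + 96*e^(2*t)/3125 + 24*e^(t)/15625
M′′(t) = 147456*e^(6*t)/15625 + 6144*e^(5*t)/625 + 12288*e^(4*t)/3125 + 2304*e^(3*t)/3125 + 192*e^(2*t)/3125 + 24*e^(t)/15625
M′′′(t) = 884736*e^(6*t)/15625 + 6144*e^(5*t)/125 + 49152*e^(4*t)/3125 + 6912*e^(3*t)/3125 + 384*e^(2*t)/3125 + 24*e^(t)/15625
M′′′′(t) = 5308416*e^(6*t)/15625 + 6144*e^(5*t)/25 + 196608*e^(4*t)/3125 + 20736*e^(3*t)/3125 + 768*e^(2*t)/3125 + 24*e^(t)/15625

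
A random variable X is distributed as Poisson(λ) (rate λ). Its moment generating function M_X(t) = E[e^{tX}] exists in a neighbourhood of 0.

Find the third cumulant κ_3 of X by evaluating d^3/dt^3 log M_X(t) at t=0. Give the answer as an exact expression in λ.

M_X(t) = e^(λ*(e^(t) - 1))
K_X(t) = log M_X(t) = λ*(e^(t) - 1)
dK/dt = λ*e^(t)
d^2K/dt^2 = λ*e^(t)
d^3K/dt^3 = λ*e^(t)

κ_3 = d^3K/dt^3 |_{t=0} = λ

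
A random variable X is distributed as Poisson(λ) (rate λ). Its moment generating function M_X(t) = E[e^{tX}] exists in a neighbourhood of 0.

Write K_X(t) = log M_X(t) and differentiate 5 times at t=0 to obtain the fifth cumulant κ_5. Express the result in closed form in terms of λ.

κ_5 = K′′′′′(0) = λ

M_X(t) = e^(λ*(e^(t) - 1))
K_X(t) = log M_X(t) = λ*(e^(t) - 1)
K′(t) = λ*e^(t)
K′′(t) = λ*e^(t)
K′′′(t) = λ*e^(t)
K′′′′(t) = λ*e^(t)
K′′′′′(t) = λ*e^(t)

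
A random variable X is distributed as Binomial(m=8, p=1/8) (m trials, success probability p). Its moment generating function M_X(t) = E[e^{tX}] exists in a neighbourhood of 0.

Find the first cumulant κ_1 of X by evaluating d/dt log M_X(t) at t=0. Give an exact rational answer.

κ_1 = D[K](0) = 1

M_X(t) = (e^(t)/8 + 7/8)^8
K_X(t) = log M_X(t) = 8*log(e^(t)/8 + 7/8)
D[K](t) = 8*e^(t)/(e^(t) + 7)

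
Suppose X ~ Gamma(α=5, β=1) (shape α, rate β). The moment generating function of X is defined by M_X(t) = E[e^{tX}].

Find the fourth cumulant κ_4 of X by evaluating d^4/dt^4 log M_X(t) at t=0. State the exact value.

κ_4 = d^4K/dt^4 |_{t=0} = 30

M_X(t) = (1 - t)^(-5)
K_X(t) = log M_X(t) = -5*log(1 - t)
dK/dt = -5/(t - 1)
d^2K/dt^2 = 5/(t^2 - 2*t + 1)
d^3K/dt^3 = -10/(t^3 - 3*t^2 + 3*t - 1)
d^4K/dt^4 = 30/(t^4 - 4*t^3 + 6*t^2 - 4*t + 1)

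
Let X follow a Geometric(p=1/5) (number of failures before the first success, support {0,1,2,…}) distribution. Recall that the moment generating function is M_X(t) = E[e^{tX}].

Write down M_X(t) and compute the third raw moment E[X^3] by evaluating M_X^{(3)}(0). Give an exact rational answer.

E[X^3] = D^3[M](0) = 484

M_X(t) = 1/(5*(1 - 4*e^(t)/5))
D^3[M](t) = (64*e^(3*t) + 320*e^(2*t) + 100*e^(t))/(256*e^(4*t) - 1280*e^(3*t) + 2400*e^(2*t) - 2000*e^(t) + 625)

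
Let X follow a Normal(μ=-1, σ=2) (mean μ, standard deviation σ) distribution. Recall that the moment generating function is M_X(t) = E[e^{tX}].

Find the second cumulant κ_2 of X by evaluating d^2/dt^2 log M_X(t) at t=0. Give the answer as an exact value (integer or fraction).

M_X(t) = e^(2*t^2 - t)
K_X(t) = log M_X(t) = 2*t^2 - t
dK/dt = 4*t - 1
d^2K/dt^2 = 4

κ_2 = d^2K/dt^2 |_{t=0} = 4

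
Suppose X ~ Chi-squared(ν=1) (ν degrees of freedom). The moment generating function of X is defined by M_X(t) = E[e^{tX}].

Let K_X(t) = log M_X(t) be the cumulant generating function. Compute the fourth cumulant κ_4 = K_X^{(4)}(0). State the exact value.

κ_4 = K′′′′(0) = 48

M_X(t) = 1/√(1 - 2*t)
K_X(t) = log M_X(t) = -log(1 - 2*t)/2
K′(t) = -1/(2*t - 1)
K′′(t) = 2/(4*t^2 - 4*t + 1)
K′′′(t) = -8/(8*t^3 - 12*t^2 + 6*t - 1)
K′′′′(t) = 48/(16*t^4 - 32*t^3 + 24*t^2 - 8*t + 1)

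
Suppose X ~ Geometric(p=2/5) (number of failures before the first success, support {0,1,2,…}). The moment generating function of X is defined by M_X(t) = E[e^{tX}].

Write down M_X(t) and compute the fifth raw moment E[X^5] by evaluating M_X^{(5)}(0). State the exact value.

E[X^5] = d^5M/dt^5 |_{t=0} = 5403/2

M_X(t) = 2/(5*(1 - 3*e^(t)/5))
dM/dt = 6*e^(t)/(9*e^(2*t) - 30*e^(t) + 25)
d^2M/dt^2 = (-18*e^(2*t) - 30*e^(t))/(27*e^(3*t) - 135*e^(2*t) + 225*e^(t) - 125)
d^3M/dt^3 = (54*e^(3*t) + 360*e^(2*t) + 150*e^(t))/(81*e^(4*t) - 540*e^(3*t) + 1350*e^(2*t) - 1500*e^(t) + 625)
d^4M/dt^4 = (-162*e^(4*t) - 2970*e^(3*t) - 4950*e^(2*t) - 750*e^(t))/(243*e^(5*t) - 2025*e^(4*t) + 6750*e^(3*t) - 11250*e^(2*t) + 9375*e^(t) - 3125)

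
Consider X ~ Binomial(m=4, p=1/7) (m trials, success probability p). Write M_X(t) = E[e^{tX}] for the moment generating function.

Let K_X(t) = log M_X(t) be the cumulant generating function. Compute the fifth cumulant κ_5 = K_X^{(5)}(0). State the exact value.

M_X(t) = (e^(t)/7 + 6/7)^4
K_X(t) = log M_X(t) = 4*log(e^(t)/7 + 6/7)
dK/dt = 4*e^(t)/(e^(t) + 6)
d^2K/dt^2 = 24*e^(t)/(e^(2*t) + 12*e^(t) + 36)
d^3K/dt^3 = (-24*e^(2*t) + 144*e^(t))/(e^(3*t) + 18*e^(2*t) + 108*e^(t) + 216)
d^4K/dt^4 = (24*e^(3*t) - 576*e^(2*t) + 864*e^(t))/(e^(4*t) + 24*e^(3*t) + 216*e^(2*t) + 864*e^(t) + 1296)
d^5K/dt^5 = (-24*e^(4*t) + 1584*e^(3*t) - 9504*e^(2*t) + 5184*e^(t))/(e^(5*t) + 30*e^(4*t) + 360*e^(3*t) + 2160*e^(2*t) + 6480*e^(t) + 7776)

κ_5 = d^5K/dt^5 |_{t=0} = -2760/16807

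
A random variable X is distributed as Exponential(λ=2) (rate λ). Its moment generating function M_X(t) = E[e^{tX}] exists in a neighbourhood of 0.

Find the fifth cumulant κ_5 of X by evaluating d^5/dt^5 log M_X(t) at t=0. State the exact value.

M_X(t) = 2/(2 - t)
K_X(t) = log M_X(t) = -log(2 - t) + log(2)
K^(5)(t) = -24/(t^5 - 10*t^4 + 40*t^3 - 80*t^2 + 80*t - 32)

κ_5 = K^(5)(0) = 3/4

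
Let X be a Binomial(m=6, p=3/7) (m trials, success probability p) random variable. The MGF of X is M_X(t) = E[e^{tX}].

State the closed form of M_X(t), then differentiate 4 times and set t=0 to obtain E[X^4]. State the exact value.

M_X(t) = (3*e^(t)/7 + 4/7)^6
M′(t) = 4374*e^(6*t)/117649 + 29160*e^(5*t)/117649 + 77760*e^(4*t)/117649 + 103680*e^(3*t)/117649 + 69120*e^(2*t)/117649 + 18432*e^(t)/117649
M′′(t) = 26244*e^(6*t)/117649 + 145800*e^(5*t)/117649 + 311040*e^(4*t)/117649 + 311040*e^(3*t)/117649 + 138240*e^(2*t)/117649 + 18432*e^(t)/117649
M′′′(t) = 157464*e^(6*t)/117649 + 729000*e^(5*t)/117649 + 1244160*e^(4*t)/117649 + 933120*e^(3*t)/117649 + 276480*e^(2*t)/117649 + 18432*e^(t)/117649
M′′′′(t) = 944784*e^(6*t)/117649 + 3645000*e^(5*t)/117649 + 4976640*e^(4*t)/117649 + 2799360*e^(3*t)/117649 + 552960*e^(2*t)/117649 + 18432*e^(t)/117649

E[X^4] = M′′′′(0) = 264024/2401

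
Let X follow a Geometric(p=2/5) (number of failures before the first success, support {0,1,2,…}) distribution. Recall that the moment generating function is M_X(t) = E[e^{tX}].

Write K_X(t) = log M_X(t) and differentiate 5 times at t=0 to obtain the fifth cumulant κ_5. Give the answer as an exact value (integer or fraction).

M_X(t) = 2/(5*(1 - 3*e^(t)/5))
K_X(t) = log M_X(t) = -log(1 - 3*e^(t)/5) - log(5) + log(2)
K′(t) = -3*e^(t)/(3*e^(t) - 5)
K′′(t) = 15*e^(t)/(9*e^(2*t) - 30*e^(t) + 25)
K′′′(t) = (-45*e^(2*t) - 75*e^(t))/(27*e^(3*t) - 135*e^(2*t) + 225*e^(t) - 125)
K′′′′(t) = (135*e^(3*t) + 900*e^(2*t) + 375*e^(t))/(81*e^(4*t) - 540*e^(3*t) + 1350*e^(2*t) - 1500*e^(t) + 625)
K′′′′′(t) = (-405*e^(4*t) - 7425*e^(3*t) - 12375*e^(2*t) - 1875*e^(t))/(243*e^(5*t) - 2025*e^(4*t) + 6750*e^(3*t) - 11250*e^(2*t) + 9375*e^(t) - 3125)

κ_5 = K′′′′′(0) = 690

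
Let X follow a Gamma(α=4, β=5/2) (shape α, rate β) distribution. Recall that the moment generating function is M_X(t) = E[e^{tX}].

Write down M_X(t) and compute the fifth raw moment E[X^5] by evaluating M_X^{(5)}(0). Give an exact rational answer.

E[X^5] = M^(5)(0) = 43008/625

M_X(t) = 625/(16*(5/2 - t)^4)
M^(5)(t) = -134400000/(512*t^9 - 11520*t^8 + 115200*t^7 - 672000*t^6 + 2520000*t^5 - 6300000*t^4 + 10500000*t^3 - 11250000*t^2 + 7031250*t - 1953125)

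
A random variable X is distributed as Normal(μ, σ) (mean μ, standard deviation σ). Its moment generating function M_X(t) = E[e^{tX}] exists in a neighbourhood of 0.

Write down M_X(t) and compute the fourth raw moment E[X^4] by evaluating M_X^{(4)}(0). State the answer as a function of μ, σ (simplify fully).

E[X^4] = M′′′′(0) = μ^4 + 6*μ^2*σ^2 + 3*σ^4

M_X(t) = e^(μ*t + σ^2*t^2/2)
M′(t) = μ*e^(μ*t)*e^(σ^2*t^2/2) + σ^2*t*e^(μ*t)*e^(σ^2*t^2/2)
M′′(t) = μ^2*e^(μ*t)*e^(σ^2*t^2/2) + 2*μ*σ^2*t*e^(μ*t)*e^(σ^2*t^2/2) + σ^4*t^2*e^(μ*t)*e^(σ^2*t^2/2) + σ^2*e^(μ*t)*e^(σ^2*t^2/2)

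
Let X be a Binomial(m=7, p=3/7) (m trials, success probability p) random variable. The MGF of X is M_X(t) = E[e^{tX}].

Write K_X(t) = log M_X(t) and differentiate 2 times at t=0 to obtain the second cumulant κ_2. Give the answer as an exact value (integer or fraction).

κ_2 = K′′(0) = 12/7

M_X(t) = (3*e^(t)/7 + 4/7)^7
K_X(t) = log M_X(t) = 7*log(3*e^(t)/7 + 4/7)
K′(t) = 21*e^(t)/(3*e^(t) + 4)
K′′(t) = 84*e^(t)/(9*e^(2*t) + 24*e^(t) + 16)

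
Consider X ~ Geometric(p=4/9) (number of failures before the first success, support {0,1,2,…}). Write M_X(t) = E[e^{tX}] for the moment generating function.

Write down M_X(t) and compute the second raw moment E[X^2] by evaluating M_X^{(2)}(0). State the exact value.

M_X(t) = 4/(9*(1 - 5*e^(t)/9))
M^(2)(t) = (-100*e^(2*t) - 180*e^(t))/(125*e^(3*t) - 675*e^(2*t) + 1215*e^(t) - 729)

E[X^2] = M^(2)(0) = 35/8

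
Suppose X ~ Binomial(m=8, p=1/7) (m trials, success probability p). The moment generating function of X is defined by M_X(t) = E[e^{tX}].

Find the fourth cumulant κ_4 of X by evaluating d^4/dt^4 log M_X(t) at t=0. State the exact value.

κ_4 = K^(4)(0) = 624/2401

M_X(t) = (e^(t)/7 + 6/7)^8
K_X(t) = log M_X(t) = 8*log(e^(t)/7 + 6/7)
K^(4)(t) = (48*e^(3*t) - 1152*e^(2*t) + 1728*e^(t))/(e^(4*t) + 24*e^(3*t) + 216*e^(2*t) + 864*e^(t) + 1296)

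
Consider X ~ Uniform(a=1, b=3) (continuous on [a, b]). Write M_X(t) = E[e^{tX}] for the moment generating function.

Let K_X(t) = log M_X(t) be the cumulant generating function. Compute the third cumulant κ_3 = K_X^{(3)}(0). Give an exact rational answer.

κ_3 = K^(3)(0) = 0

M_X(t) = (e^(3*t) - e^(t))/(2*t)
K_X(t) = log M_X(t) = -log(t) + log(e^(3*t) - e^(t)) - log(2)
K^(3)(t) = (8*t^3*e^(4*t) + 8*t^3*e^(2*t) - 2*e^(6*t) + 6*e^(4*t) - 6*e^(2*t) + 2)/(t^3*e^(6*t) - 3*t^3*e^(4*t) + 3*t^3*e^(2*t) - t^3)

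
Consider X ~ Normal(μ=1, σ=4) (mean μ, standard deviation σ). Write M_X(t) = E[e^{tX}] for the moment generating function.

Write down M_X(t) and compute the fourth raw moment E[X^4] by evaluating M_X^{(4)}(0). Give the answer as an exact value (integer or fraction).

E[X^4] = d^4M/dt^4 |_{t=0} = 865

M_X(t) = e^(8*t^2 + t)
dM/dt = 16*t*e^(t)*e^(8*t^2) + e^(t)*e^(8*t^2)
d^2M/dt^2 = 256*t^2*e^(t)*e^(8*t^2) + 32*t*e^(t)*e^(8*t^2) + 17*e^(t)*e^(8*t^2)
d^3M/dt^3 = 4096*t^3*e^(t)*e^(8*t^2) + 768*t^2*e^(t)*e^(8*t^2) + 816*t*e^(t)*e^(8*t^2) + 49*e^(t)*e^(8*t^2)
d^4M/dt^4 = 65536*t^4*e^(t)*e^(8*t^2) + 16384*t^3*e^(t)*e^(8*t^2) + 26112*t^2*e^(t)*e^(8*t^2) + 3136*t*e^(t)*e^(8*t^2) + 865*e^(t)*e^(8*t^2)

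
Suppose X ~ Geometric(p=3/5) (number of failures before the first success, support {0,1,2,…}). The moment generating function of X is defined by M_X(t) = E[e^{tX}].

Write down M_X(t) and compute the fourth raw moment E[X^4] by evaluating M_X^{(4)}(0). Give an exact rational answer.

E[X^4] = D^4[M](0) = 602/27

M_X(t) = 3/(5*(1 - 2*e^(t)/5))
D^4[M](t) = (-48*e^(4*t) - 1320*e^(3*t) - 3300*e^(2*t) - 750*e^(t))/(32*e^(5*t) - 400*e^(4*t) + 2000*e^(3*t) - 5000*e^(2*t) + 6250*e^(t) - 3125)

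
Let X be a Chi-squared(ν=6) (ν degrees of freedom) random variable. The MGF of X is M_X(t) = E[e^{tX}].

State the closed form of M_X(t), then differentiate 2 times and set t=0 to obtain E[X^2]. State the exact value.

E[X^2] = M′′(0) = 48

M_X(t) = (1 - 2*t)^(-3)
M′(t) = 6/(16*t^4 - 32*t^3 + 24*t^2 - 8*t + 1)
M′′(t) = -48/(32*t^5 - 80*t^4 + 80*t^3 - 40*t^2 + 10*t - 1)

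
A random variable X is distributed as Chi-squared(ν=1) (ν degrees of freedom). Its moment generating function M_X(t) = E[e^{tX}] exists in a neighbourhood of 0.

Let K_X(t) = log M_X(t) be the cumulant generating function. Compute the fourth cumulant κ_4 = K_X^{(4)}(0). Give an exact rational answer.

κ_4 = K^(4)(0) = 48

M_X(t) = 1/√(1 - 2*t)
K_X(t) = log M_X(t) = -log(1 - 2*t)/2
K^(4)(t) = 48/(16*t^4 - 32*t^3 + 24*t^2 - 8*t + 1)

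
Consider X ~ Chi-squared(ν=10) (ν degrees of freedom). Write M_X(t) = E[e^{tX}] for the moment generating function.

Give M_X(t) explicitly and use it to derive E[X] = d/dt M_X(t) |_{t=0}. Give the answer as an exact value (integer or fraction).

M_X(t) = (1 - 2*t)^(-5)
M′(t) = 10/(64*t^6 - 192*t^5 + 240*t^4 - 160*t^3 + 60*t^2 - 12*t + 1)

E[X] = M′(0) = 10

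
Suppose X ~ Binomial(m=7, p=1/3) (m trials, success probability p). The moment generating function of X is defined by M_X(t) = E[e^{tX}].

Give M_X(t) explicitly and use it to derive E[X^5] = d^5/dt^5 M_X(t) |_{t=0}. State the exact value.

E[X^5] = D^5[M](0) = 10283/27

M_X(t) = (e^(t)/3 + 2/3)^7
D^5[M](t) = 16807*e^(7*t)/2187 + 448*e^(6*t)/9 + 87500*e^(5*t)/729 + 286720*e^(4*t)/2187 + 560*e^(3*t)/9 + 7168*e^(2*t)/729 + 448*e^(t)/2187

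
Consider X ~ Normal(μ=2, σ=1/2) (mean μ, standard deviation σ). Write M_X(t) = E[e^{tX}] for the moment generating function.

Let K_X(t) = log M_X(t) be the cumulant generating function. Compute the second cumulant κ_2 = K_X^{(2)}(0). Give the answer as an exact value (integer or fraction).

M_X(t) = e^(t^2/8 + 2*t)
K_X(t) = log M_X(t) = t^2/8 + 2*t
K′(t) = t/4 + 2
K′′(t) = 1/4

κ_2 = K′′(0) = 1/4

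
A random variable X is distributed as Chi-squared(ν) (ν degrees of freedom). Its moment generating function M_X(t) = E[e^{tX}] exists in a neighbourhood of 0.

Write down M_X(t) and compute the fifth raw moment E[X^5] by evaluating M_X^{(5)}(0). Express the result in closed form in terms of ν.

M_X(t) = (1 - 2*t)^(-ν/2)
dM/dt = -ν/(2*t*(1 - 2*t)^(ν/2) - (1 - 2*t)^(ν/2))
d^2M/dt^2 = (ν^2 + 2*ν)/(4*t^2*(1 - 2*t)^(ν/2) - 4*t*(1 - 2*t)^(ν/2) + (1 - 2*t)^(ν/2))
d^3M/dt^3 = (-ν^3 - 6*ν^2 - 8*ν)/(8*t^3*(1 - 2*t)^(ν/2) - 12*t^2*(1 - 2*t)^(ν/2) + 6*t*(1 - 2*t)^(ν/2) - (1 - 2*t)^(ν/2))
d^4M/dt^4 = (ν^4 + 12*ν^3 + 44*ν^2 + 48*ν)/(16*t^4*(1 - 2*t)^(ν/2) - 32*t^3*(1 - 2*t)^(ν/2) + 24*t^2*(1 - 2*t)^(ν/2) - 8*t*(1 - 2*t)^(ν/2) + (1 - 2*t)^(ν/2))

E[X^5] = d^5M/dt^5 |_{t=0} = ν*(ν^4 + 20*ν^3 + 140*ν^2 + 400*ν + 384)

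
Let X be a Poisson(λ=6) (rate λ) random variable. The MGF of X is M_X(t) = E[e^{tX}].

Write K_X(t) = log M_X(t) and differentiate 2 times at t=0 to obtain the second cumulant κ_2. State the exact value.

κ_2 = K′′(0) = 6

M_X(t) = e^(6*e^(t) - 6)
K_X(t) = log M_X(t) = 6*e^(t) - 6
K′(t) = 6*e^(t)
K′′(t) = 6*e^(t)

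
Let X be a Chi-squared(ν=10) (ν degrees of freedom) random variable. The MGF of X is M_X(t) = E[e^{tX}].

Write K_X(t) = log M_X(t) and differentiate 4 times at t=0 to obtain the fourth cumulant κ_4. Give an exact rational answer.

κ_4 = K^(4)(0) = 480

M_X(t) = (1 - 2*t)^(-5)
K_X(t) = log M_X(t) = -5*log(1 - 2*t)
K^(4)(t) = 480/(16*t^4 - 32*t^3 + 24*t^2 - 8*t + 1)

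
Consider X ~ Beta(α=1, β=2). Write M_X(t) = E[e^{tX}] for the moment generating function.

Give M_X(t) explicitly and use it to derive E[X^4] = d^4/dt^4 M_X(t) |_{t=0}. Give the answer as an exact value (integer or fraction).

M_X(t) = ₁F₁(1; 3; t)
M^(4)(t) = ₁F₁(5; 7; t)/15

E[X^4] = M^(4)(0) = 1/15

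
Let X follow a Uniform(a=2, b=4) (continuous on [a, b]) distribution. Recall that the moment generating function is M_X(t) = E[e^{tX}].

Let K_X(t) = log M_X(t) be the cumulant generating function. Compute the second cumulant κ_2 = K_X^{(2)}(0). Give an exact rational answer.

M_X(t) = (e^(4*t) - e^(2*t))/(2*t)
K_X(t) = log M_X(t) = -log(t) + log(e^(4*t) - e^(2*t)) - log(2)
K^(2)(t) = (-4*t^2*e^(2*t) + e^(4*t) - 2*e^(2*t) + 1)/(t^2*e^(4*t) - 2*t^2*e^(2*t) + t^2)

κ_2 = K^(2)(0) = 1/3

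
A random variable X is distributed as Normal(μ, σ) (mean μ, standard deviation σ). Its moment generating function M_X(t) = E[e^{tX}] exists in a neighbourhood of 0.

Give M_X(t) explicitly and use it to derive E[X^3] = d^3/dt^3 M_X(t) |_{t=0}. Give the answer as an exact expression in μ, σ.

E[X^3] = D^3[M](0) = μ*(μ^2 + 3*σ^2)

M_X(t) = e^(μ*t + σ^2*t^2/2)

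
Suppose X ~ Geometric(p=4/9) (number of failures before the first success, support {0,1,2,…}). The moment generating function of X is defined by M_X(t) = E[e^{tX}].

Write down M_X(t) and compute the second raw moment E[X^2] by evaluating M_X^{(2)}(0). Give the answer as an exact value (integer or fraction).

E[X^2] = D^2[M](0) = 35/8

M_X(t) = 4/(9*(1 - 5*e^(t)/9))
D^2[M](t) = (-100*e^(2*t) - 180*e^(t))/(125*e^(3*t) - 675*e^(2*t) + 1215*e^(t) - 729)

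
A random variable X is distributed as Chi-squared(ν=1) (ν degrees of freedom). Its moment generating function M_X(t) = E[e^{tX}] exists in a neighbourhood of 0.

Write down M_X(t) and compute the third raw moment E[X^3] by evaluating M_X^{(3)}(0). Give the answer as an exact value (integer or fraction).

M_X(t) = 1/√(1 - 2*t)
dM/dt = -1/(2*t*√(1 - 2*t) - √(1 - 2*t))
d^2M/dt^2 = 3/(4*t^2*√(1 - 2*t) - 4*t*√(1 - 2*t) + √(1 - 2*t))
d^3M/dt^3 = -15/(8*t^3*√(1 - 2*t) - 12*t^2*√(1 - 2*t) + 6*t*√(1 - 2*t) - √(1 - 2*t))

E[X^3] = d^3M/dt^3 |_{t=0} = 15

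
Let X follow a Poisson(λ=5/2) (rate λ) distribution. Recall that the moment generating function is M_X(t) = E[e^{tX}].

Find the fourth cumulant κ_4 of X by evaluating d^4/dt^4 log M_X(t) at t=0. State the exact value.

κ_4 = d^4K/dt^4 |_{t=0} = 5/2

M_X(t) = e^(5*e^(t)/2 - 5/2)
K_X(t) = log M_X(t) = 5*e^(t)/2 - 5/2
dK/dt = 5*e^(t)/2
d^2K/dt^2 = 5*e^(t)/2
d^3K/dt^3 = 5*e^(t)/2
d^4K/dt^4 = 5*e^(t)/2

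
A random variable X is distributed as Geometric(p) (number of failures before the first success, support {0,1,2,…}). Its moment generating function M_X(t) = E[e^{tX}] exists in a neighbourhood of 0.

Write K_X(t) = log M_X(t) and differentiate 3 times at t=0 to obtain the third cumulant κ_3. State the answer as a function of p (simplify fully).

κ_3 = D^3[K](0) = (p^2 - 3*p + 2)/p^3

M_X(t) = p/(-(1 - p)*e^(t) + 1)
K_X(t) = log M_X(t) = log(p) - log(-(1 - p)*e^(t) + 1)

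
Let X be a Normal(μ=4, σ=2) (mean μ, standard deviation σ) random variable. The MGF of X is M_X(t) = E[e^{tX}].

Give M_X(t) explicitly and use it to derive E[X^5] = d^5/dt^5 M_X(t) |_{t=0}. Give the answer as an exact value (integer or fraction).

M_X(t) = e^(2*t^2 + 4*t)

E[X^5] = D^5[M](0) = 4544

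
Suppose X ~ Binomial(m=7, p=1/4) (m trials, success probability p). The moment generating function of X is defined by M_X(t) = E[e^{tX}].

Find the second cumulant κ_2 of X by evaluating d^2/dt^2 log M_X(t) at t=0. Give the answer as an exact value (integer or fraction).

κ_2 = K^(2)(0) = 21/16

M_X(t) = (e^(t)/4 + 3/4)^7
K_X(t) = log M_X(t) = 7*log(e^(t)/4 + 3/4)
K^(2)(t) = 21*e^(t)/(e^(2*t) + 6*e^(t) + 9)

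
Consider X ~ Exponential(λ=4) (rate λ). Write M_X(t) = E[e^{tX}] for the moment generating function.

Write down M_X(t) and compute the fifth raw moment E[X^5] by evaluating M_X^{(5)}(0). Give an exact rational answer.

E[X^5] = D^5[M](0) = 15/128

M_X(t) = 4/(4 - t)
D^5[M](t) = 480/(t^6 - 24*t^5 + 240*t^4 - 1280*t^3 + 3840*t^2 - 6144*t + 4096)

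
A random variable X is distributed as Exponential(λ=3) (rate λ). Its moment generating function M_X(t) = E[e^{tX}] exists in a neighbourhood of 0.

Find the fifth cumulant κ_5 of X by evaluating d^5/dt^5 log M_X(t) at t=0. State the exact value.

κ_5 = K^(5)(0) = 8/81

M_X(t) = 3/(3 - t)
K_X(t) = log M_X(t) = -log(3 - t) + log(3)
K^(5)(t) = -24/(t^5 - 15*t^4 + 90*t^3 - 270*t^2 + 405*t - 243)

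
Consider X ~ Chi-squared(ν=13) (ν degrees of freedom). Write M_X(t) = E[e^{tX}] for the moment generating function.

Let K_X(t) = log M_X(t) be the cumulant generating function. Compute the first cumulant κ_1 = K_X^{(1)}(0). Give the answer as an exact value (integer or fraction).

M_X(t) = (1 - 2*t)^(-13/2)
K_X(t) = log M_X(t) = -13*log(1 - 2*t)/2
D[K](t) = -13/(2*t - 1)

κ_1 = D[K](0) = 13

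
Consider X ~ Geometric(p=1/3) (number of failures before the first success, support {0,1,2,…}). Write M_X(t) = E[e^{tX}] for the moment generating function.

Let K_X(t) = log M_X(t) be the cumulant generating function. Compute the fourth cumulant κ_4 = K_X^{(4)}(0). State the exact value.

κ_4 = d^4K/dt^4 |_{t=0} = 222

M_X(t) = 1/(3*(1 - 2*e^(t)/3))
K_X(t) = log M_X(t) = -log(1 - 2*e^(t)/3) - log(3)
dK/dt = -2*e^(t)/(2*e^(t) - 3)
d^2K/dt^2 = 6*e^(t)/(4*e^(2*t) - 12*e^(t) + 9)
d^3K/dt^3 = (-12*e^(2*t) - 18*e^(t))/(8*e^(3*t) - 36*e^(2*t) + 54*e^(t) - 27)
d^4K/dt^4 = (24*e^(3*t) + 144*e^(2*t) + 54*e^(t))/(16*e^(4*t) - 96*e^(3*t) + 216*e^(2*t) - 216*e^(t) + 81)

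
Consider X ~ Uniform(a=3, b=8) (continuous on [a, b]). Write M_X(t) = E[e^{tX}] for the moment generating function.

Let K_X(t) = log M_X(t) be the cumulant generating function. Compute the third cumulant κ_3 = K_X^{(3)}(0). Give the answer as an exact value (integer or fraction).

M_X(t) = (e^(8*t) - e^(3*t))/(5*t)
K_X(t) = log M_X(t) = -log(t) + log(e^(8*t) - e^(3*t)) - log(5)
D^3[K](t) = (125*t^3*e^(10*t) + 125*t^3*e^(5*t) - 2*e^(15*t) + 6*e^(10*t) - 6*e^(5*t) + 2)/(t^3*e^(15*t) - 3*t^3*e^(10*t) + 3*t^3*e^(5*t) - t^3)

κ_3 = D^3[K](0) = 0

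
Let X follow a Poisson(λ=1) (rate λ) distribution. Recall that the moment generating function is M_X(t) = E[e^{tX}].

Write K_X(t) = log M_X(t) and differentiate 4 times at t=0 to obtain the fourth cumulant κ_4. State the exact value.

κ_4 = K^(4)(0) = 1

M_X(t) = e^(e^(t) - 1)
K_X(t) = log M_X(t) = e^(t) - 1
K^(4)(t) = e^(t)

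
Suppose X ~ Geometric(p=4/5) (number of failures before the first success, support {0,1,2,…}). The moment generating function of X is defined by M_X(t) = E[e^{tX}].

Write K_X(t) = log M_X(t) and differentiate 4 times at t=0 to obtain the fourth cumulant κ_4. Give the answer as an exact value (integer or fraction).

κ_4 = K^(4)(0) = 115/128

M_X(t) = 4/(5*(1 - e^(t)/5))
K_X(t) = log M_X(t) = -log(1 - e^(t)/5) - log(5) + 2*log(2)
K^(4)(t) = (5*e^(3*t) + 100*e^(2*t) + 125*e^(t))/(e^(4*t) - 20*e^(3*t) + 150*e^(2*t) - 500*e^(t) + 625)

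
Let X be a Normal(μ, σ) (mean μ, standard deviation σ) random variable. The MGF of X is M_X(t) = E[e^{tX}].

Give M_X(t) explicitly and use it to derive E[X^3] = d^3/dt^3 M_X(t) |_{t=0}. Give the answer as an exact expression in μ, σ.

M_X(t) = e^(μ*t + σ^2*t^2/2)
dM/dt = μ*e^(μ*t)*e^(σ^2*t^2/2) + σ^2*t*e^(μ*t)*e^(σ^2*t^2/2)
d^2M/dt^2 = μ^2*e^(μ*t)*e^(σ^2*t^2/2) + 2*μ*σ^2*t*e^(μ*t)*e^(σ^2*t^2/2) + σ^4*t^2*e^(μ*t)*e^(σ^2*t^2/2) + σ^2*e^(μ*t)*e^(σ^2*t^2/2)

E[X^3] = d^3M/dt^3 |_{t=0} = μ*(μ^2 + 3*σ^2)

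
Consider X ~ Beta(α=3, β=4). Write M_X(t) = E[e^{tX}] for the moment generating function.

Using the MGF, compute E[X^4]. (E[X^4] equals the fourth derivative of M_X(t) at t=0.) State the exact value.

M_X(t) = ₁F₁(3; 7; t)
dM/dt = 3*₁F₁(4; 8; t)/7
d^2M/dt^2 = 3*₁F₁(5; 9; t)/14
d^3M/dt^3 = 5*₁F₁(6; 10; t)/42
d^4M/dt^4 = ₁F₁(7; 11; t)/14

E[X^4] = d^4M/dt^4 |_{t=0} = 1/14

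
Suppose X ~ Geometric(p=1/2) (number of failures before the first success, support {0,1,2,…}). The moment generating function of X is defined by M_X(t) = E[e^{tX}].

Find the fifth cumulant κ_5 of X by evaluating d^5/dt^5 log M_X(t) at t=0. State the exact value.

κ_5 = K^(5)(0) = 150

M_X(t) = 1/(2*(1 - e^(t)/2))
K_X(t) = log M_X(t) = -log(1 - e^(t)/2) - log(2)
K^(5)(t) = (-2*e^(4*t) - 44*e^(3*t) - 88*e^(2*t) - 16*e^(t))/(e^(5*t) - 10*e^(4*t) + 40*e^(3*t) - 80*e^(2*t) + 80*e^(t) - 32)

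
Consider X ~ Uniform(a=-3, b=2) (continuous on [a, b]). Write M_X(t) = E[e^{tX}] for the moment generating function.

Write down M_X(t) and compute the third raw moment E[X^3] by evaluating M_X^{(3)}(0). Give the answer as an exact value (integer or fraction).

E[X^3] = d^3M/dt^3 |_{t=0} = -13/4

M_X(t) = (e^(2*t) - e^(-3*t))/(5*t)
dM/dt = (2*t*e^(5*t) + 3*t - e^(5*t) + 1)*e^(-3*t)/(5*t^2)
d^2M/dt^2 = (4*t^2*e^(5*t) - 9*t^2 - 4*t*e^(5*t) - 6*t + 2*e^(5*t) - 2)*e^(-3*t)/(5*t^3)
d^3M/dt^3 = (8*t^3*e^(5*t) + 27*t^3 - 12*t^2*e^(5*t) + 27*t^2 + 12*t*e^(5*t) + 18*t - 6*e^(5*t) + 6)*e^(-3*t)/(5*t^4)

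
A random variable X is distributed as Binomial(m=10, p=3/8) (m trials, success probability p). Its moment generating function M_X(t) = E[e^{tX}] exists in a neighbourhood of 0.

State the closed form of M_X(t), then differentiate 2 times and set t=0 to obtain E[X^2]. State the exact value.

M_X(t) = (3*e^(t)/8 + 5/8)^10

E[X^2] = M′′(0) = 525/32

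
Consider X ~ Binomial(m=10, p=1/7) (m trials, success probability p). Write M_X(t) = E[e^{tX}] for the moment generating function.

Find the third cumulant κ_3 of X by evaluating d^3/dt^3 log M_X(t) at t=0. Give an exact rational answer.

M_X(t) = (e^(t)/7 + 6/7)^10
K_X(t) = log M_X(t) = 10*log(e^(t)/7 + 6/7)
K′(t) = 10*e^(t)/(e^(t) + 6)
K′′(t) = 60*e^(t)/(e^(2*t) + 12*e^(t) + 36)
K′′′(t) = (-60*e^(2*t) + 360*e^(t))/(e^(3*t) + 18*e^(2*t) + 108*e^(t) + 216)

κ_3 = K′′′(0) = 300/343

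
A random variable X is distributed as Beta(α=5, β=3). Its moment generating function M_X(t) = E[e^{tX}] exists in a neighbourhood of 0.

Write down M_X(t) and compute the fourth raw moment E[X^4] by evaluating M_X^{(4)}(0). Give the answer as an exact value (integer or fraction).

E[X^4] = d^4M/dt^4 |_{t=0} = 7/33

M_X(t) = ₁F₁(5; 8; t)
dM/dt = 5*₁F₁(6; 9; t)/8
d^2M/dt^2 = 5*₁F₁(7; 10; t)/12
d^3M/dt^3 = 7*₁F₁(8; 11; t)/24
d^4M/dt^4 = 7*₁F₁(9; 12; t)/33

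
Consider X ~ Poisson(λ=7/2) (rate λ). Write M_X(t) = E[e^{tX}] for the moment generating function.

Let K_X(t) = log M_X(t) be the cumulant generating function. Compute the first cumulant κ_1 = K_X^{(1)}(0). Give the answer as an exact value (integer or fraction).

κ_1 = K^(1)(0) = 7/2

M_X(t) = e^(7*e^(t)/2 - 7/2)
K_X(t) = log M_X(t) = 7*e^(t)/2 - 7/2
K^(1)(t) = 7*e^(t)/2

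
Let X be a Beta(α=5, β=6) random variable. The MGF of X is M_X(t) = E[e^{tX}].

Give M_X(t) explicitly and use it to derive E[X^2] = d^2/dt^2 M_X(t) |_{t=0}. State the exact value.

E[X^2] = D^2[M](0) = 5/22

M_X(t) = ₁F₁(5; 11; t)
D^2[M](t) = 5*₁F₁(7; 13; t)/22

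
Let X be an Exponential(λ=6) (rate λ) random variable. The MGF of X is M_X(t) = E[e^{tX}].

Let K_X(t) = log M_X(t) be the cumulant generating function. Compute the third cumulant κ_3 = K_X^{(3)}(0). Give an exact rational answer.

κ_3 = d^3K/dt^3 |_{t=0} = 1/108

M_X(t) = 6/(6 - t)
K_X(t) = log M_X(t) = -log(6 - t) + log(6)
dK/dt = -1/(t - 6)
d^2K/dt^2 = 1/(t^2 - 12*t + 36)
d^3K/dt^3 = -2/(t^3 - 18*t^2 + 108*t - 216)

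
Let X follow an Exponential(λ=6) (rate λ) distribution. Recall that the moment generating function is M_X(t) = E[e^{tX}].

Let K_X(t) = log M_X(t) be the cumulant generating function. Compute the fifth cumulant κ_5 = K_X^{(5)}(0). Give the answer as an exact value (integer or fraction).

κ_5 = K′′′′′(0) = 1/324

M_X(t) = 6/(6 - t)
K_X(t) = log M_X(t) = -log(6 - t) + log(6)
K′(t) = -1/(t - 6)
K′′(t) = 1/(t^2 - 12*t + 36)
K′′′(t) = -2/(t^3 - 18*t^2 + 108*t - 216)
K′′′′(t) = 6/(t^4 - 24*t^3 + 216*t^2 - 864*t + 1296)
K′′′′′(t) = -24/(t^5 - 30*t^4 + 360*t^3 - 2160*t^2 + 6480*t - 7776)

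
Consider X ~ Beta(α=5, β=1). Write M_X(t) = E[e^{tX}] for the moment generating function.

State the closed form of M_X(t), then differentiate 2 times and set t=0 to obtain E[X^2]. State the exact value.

M_X(t) = ₁F₁(5; 6; t)
M′(t) = 5*₁F₁(6; 7; t)/6
M′′(t) = 5*₁F₁(7; 8; t)/7

E[X^2] = M′′(0) = 5/7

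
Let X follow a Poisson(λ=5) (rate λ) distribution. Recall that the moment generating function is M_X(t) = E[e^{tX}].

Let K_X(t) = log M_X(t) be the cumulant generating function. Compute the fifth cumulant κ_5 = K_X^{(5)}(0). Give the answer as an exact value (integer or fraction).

κ_5 = d^5K/dt^5 |_{t=0} = 5

M_X(t) = e^(5*e^(t) - 5)
K_X(t) = log M_X(t) = 5*e^(t) - 5
dK/dt = 5*e^(t)
d^2K/dt^2 = 5*e^(t)
d^3K/dt^3 = 5*e^(t)
d^4K/dt^4 = 5*e^(t)
d^5K/dt^5 = 5*e^(t)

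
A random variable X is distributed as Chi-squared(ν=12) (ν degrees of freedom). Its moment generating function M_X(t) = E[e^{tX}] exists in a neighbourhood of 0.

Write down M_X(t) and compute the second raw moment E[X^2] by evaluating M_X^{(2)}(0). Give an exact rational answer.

E[X^2] = M′′(0) = 168

M_X(t) = (1 - 2*t)^(-6)
M′(t) = -12/(128*t^7 - 448*t^6 + 672*t^5 - 560*t^4 + 280*t^3 - 84*t^2 + 14*t - 1)
M′′(t) = 168/(256*t^8 - 1024*t^7 + 1792*t^6 - 1792*t^5 + 1120*t^4 - 448*t^3 + 112*t^2 - 16*t + 1)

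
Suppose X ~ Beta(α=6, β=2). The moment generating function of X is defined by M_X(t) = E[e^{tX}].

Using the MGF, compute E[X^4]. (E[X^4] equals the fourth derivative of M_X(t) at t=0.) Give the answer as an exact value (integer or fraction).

E[X^4] = D^4[M](0) = 21/55

M_X(t) = ₁F₁(6; 8; t)
D^4[M](t) = 21*₁F₁(10; 12; t)/55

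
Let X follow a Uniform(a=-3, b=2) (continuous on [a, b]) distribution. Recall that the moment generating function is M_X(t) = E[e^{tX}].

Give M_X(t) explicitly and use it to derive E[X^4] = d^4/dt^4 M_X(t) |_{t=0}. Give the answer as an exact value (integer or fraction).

E[X^4] = M^(4)(0) = 11

M_X(t) = (e^(2*t) - e^(-3*t))/(5*t)
M^(4)(t) = (16*t^4*e^(5*t) - 81*t^4 - 32*t^3*e^(5*t) - 108*t^3 + 48*t^2*e^(5*t) - 108*t^2 - 48*t*e^(5*t) - 72*t + 24*e^(5*t) - 24)*e^(-3*t)/(5*t^5)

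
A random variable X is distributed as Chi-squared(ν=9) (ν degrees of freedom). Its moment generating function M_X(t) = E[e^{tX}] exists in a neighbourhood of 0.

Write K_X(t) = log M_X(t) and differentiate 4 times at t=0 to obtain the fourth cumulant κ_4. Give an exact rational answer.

κ_4 = d^4K/dt^4 |_{t=0} = 432

M_X(t) = (1 - 2*t)^(-9/2)
K_X(t) = log M_X(t) = -9*log(1 - 2*t)/2
dK/dt = -9/(2*t - 1)
d^2K/dt^2 = 18/(4*t^2 - 4*t + 1)
d^3K/dt^3 = -72/(8*t^3 - 12*t^2 + 6*t - 1)
d^4K/dt^4 = 432/(16*t^4 - 32*t^3 + 24*t^2 - 8*t + 1)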